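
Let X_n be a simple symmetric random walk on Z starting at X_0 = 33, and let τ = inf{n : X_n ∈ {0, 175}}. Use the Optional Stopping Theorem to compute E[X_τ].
E[X_τ] = 33

X_n is a martingale and τ is a bounded-mean stopping time (indeed τ is finite a.s. with bounded expectation since the walk is in a bounded region). By the OST, E[X_τ] = E[X_0] = 33. Equivalently: E[X_τ] = 175 · P(hit 175 first) + 0 · P(hit 0 first) = 175 · (33/175) = 33.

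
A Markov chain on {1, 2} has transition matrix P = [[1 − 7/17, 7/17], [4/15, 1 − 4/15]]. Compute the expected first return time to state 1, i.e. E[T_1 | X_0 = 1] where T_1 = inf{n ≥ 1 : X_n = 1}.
E[T_1 | X_0 = 1] = 1/π_1 = 173/68

For an irreducible recurrent Markov chain with stationary distribution π, E[T_i | X_0 = i] = 1/π_i (Kac's formula). Here π_1 = (4/15)/(7/17 + 4/15) = (4/15)/(173/255) = 68/173, so E[T_1 | X_0 = 1] = 1/π_1 = (7/17 + 4/15)/(4/15) = (173/255)/(4/15) = 173/68.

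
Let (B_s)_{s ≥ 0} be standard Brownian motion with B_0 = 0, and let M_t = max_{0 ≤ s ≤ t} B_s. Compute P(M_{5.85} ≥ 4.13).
P(M_{5.85} ≥ 4.13) = 2·P(B_{5.85} ≥ 4.13) = 2(1 − Φ(4.13/√5.85)) ≈ 0.0877

By the reflection principle for Brownian motion, P(M_t ≥ a) = 2 · P(B_t ≥ a) for a ≥ 0. Since B_t ~ N(0, t), P(B_t ≥ 4.13) = 1 − Φ(4.13/√t) = 1 − Φ(4.13/√5.85) = 1 − Φ(1.7075). So
  P(M_{5.85} ≥ 4.13) = 2(1 − Φ(1.7075)) ≈ 0.0877.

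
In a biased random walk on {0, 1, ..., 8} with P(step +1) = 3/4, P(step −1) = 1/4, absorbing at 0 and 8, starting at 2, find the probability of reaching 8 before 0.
P(hit 8 before 0) = (1 − (1/3)^2) / (1 − (1/3)^8) = 729/820

Let u_k denote P(reach 8 before 0 | start at k). Boundary: u_0 = 0, u_8 = 1. Recurrence: u_k = 3/4·u_{k+1} + 1/4·u_{k-1} for 1 ≤ k ≤ 7. Try u_k = A + B·r^k with r = q/p = (1/4)/(3/4) = 1/3. Substitution satisfies the recurrence; boundary conditions give:
  u_k = (1 − r^k) / (1 − r^N) = (1 − (1/3)^2) / (1 − (1/3)^8) = 729/820.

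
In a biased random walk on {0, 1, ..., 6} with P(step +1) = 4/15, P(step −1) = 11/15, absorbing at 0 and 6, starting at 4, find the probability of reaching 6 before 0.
P(hit 6 before 0) = (1 − (11/4)^4) / (1 − (11/4)^6) = 2192/16833

Let u_k denote P(reach 6 before 0 | start at k). Boundary: u_0 = 0, u_6 = 1. Recurrence: u_k = 4/15·u_{k+1} + 11/15·u_{k-1} for 1 ≤ k ≤ 5. Try u_k = A + B·r^k with r = q/p = (11/15)/(4/15) = 11/4. Substitution satisfies the recurrence; boundary conditions give:
  u_k = (1 − r^k) / (1 − r^N) = (1 − (11/4)^4) / (1 − (11/4)^6) = 2192/16833.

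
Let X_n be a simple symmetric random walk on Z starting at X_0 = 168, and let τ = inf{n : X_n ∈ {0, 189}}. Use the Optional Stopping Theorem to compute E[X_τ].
E[X_τ] = 168

X_n is a martingale and τ is a bounded-mean stopping time (indeed τ is finite a.s. with bounded expectation since the walk is in a bounded region). By the OST, E[X_τ] = E[X_0] = 168. Equivalently: E[X_τ] = 189 · P(hit 189 first) + 0 · P(hit 0 first) = 189 · (168/189) = 168.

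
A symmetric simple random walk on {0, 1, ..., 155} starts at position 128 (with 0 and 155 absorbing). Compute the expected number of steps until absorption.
E[τ | X_0 = 128] = 3456

Let v_k = E[τ | X_0 = k]. Boundary: v_0 = v_155 = 0. Recurrence: v_k = 1 + (v_{k-1} + v_{k+1})/2 for 1 ≤ k ≤ 154. The particular solution to v_k − (v_{k-1} + v_{k+1})/2 = 1 is v_k = −k^2. Adding homogeneous solution A + B k and matching boundaries gives v_k = k (155 − k). Substituting k = 128: v_128 = 128 · 27 = 3456.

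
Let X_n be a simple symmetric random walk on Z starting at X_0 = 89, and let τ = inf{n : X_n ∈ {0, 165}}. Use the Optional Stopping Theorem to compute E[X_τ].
E[X_τ] = 89

X_n is a martingale and τ is a bounded-mean stopping time (indeed τ is finite a.s. with bounded expectation since the walk is in a bounded region). By the OST, E[X_τ] = E[X_0] = 89. Equivalently: E[X_τ] = 165 · P(hit 165 first) + 0 · P(hit 0 first) = 165 · (89/165) = 89.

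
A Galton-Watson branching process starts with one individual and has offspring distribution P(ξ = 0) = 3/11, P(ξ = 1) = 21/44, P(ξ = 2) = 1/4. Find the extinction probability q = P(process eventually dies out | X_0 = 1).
q = 1

Mean offspring μ = 0·3/11 + 1·21/44 + 2·1/4 = 43/44 ≤ 1. For μ ≤ 1 with offspring not concentrated at 1, the Galton-Watson process goes extinct almost surely, so q = 1.
(Algebraic check: The pgf is f(s) = 3/11 + 21/44·s + 1/4·s². The extinction probability q is the smallest fixed point of f in [0, 1]. Setting s = f(s):
  1/4·s² + (21/44 − 1)·s + 3/11 = 0
  1/4·s² − (3/11 + 1/4)·s + 3/11 = 0
which factors as (s − 1)·(1/4·s − 3/11) = 0, giving roots s = 1 and s = (3/11)/(1/4) = 12/11. Since 12/11 ≥ 1, the smallest root in [0, 1] is s = 1.)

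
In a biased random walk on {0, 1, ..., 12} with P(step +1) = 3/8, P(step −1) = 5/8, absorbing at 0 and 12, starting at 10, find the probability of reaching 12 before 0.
P(hit 12 before 0) = (1 − (5/3)^10) / (1 − (5/3)^12) = 5459949/15225574

Let u_k denote P(reach 12 before 0 | start at k). Boundary: u_0 = 0, u_12 = 1. Recurrence: u_k = 3/8·u_{k+1} + 5/8·u_{k-1} for 1 ≤ k ≤ 11. Try u_k = A + B·r^k with r = q/p = (5/8)/(3/8) = 5/3. Substitution satisfies the recurrence; boundary conditions give:
  u_k = (1 − r^k) / (1 − r^N) = (1 − (5/3)^10) / (1 − (5/3)^12) = 5459949/15225574.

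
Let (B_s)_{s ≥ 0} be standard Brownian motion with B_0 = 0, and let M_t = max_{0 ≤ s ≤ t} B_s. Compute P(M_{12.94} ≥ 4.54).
P(M_{12.94} ≥ 4.54) = 2·P(B_{12.94} ≥ 4.54) = 2(1 − Φ(4.54/√12.94)) ≈ 0.2069

By the reflection principle for Brownian motion, P(M_t ≥ a) = 2 · P(B_t ≥ a) for a ≥ 0. Since B_t ~ N(0, t), P(B_t ≥ 4.54) = 1 − Φ(4.54/√t) = 1 − Φ(4.54/√12.94) = 1 − Φ(1.2621). So
  P(M_{12.94} ≥ 4.54) = 2(1 − Φ(1.2621)) ≈ 0.2069.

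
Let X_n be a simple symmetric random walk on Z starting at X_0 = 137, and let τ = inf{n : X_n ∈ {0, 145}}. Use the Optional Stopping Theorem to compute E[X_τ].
E[X_τ] = 137

X_n is a martingale and τ is a bounded-mean stopping time (indeed τ is finite a.s. with bounded expectation since the walk is in a bounded region). By the OST, E[X_τ] = E[X_0] = 137. Equivalently: E[X_τ] = 145 · P(hit 145 first) + 0 · P(hit 0 first) = 145 · (137/145) = 137.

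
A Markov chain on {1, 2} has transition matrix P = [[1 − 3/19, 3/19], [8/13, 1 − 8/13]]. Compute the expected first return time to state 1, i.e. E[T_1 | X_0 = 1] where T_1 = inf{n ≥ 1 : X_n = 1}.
E[T_1 | X_0 = 1] = 1/π_1 = 191/152

For an irreducible recurrent Markov chain with stationary distribution π, E[T_i | X_0 = i] = 1/π_i (Kac's formula). Here π_1 = (8/13)/(3/19 + 8/13) = (8/13)/(191/247) = 152/191, so E[T_1 | X_0 = 1] = 1/π_1 = (3/19 + 8/13)/(8/13) = (191/247)/(8/13) = 191/152.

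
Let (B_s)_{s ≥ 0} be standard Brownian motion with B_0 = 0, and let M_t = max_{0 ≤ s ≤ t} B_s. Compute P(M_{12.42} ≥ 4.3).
P(M_{12.42} ≥ 4.3) = 2·P(B_{12.42} ≥ 4.3) = 2(1 − Φ(4.3/√12.42)) ≈ 0.2224

By the reflection principle for Brownian motion, P(M_t ≥ a) = 2 · P(B_t ≥ a) for a ≥ 0. Since B_t ~ N(0, t), P(B_t ≥ 4.3) = 1 − Φ(4.3/√t) = 1 − Φ(4.3/√12.42) = 1 − Φ(1.2201). So
  P(M_{12.42} ≥ 4.3) = 2(1 − Φ(1.2201)) ≈ 0.2224.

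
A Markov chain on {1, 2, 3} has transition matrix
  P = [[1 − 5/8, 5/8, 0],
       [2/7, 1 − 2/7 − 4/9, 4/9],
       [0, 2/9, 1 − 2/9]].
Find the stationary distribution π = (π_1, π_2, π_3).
π = (16/121, 35/121, 70/121)

This is a birth-death chain on three states, which satisfies detailed balance: π_1 · P_{12} = π_2 · P_{21} and π_2 · P_{23} = π_3 · P_{32}.
From π_1 · 5/8 = π_2 · 2/7: π_2/π_1 = (5/8)/(2/7) = 35/16.
From π_2 · 4/9 = π_3 · 2/9: π_3/π_2 = (4/9)/(2/9) = 2.
Take π_1 proportional to 1; then unnormalized π = (1, 35/16, 35/8). Normalize by dividing by the sum 121/16:
  π = (16/121, 35/121, 70/121).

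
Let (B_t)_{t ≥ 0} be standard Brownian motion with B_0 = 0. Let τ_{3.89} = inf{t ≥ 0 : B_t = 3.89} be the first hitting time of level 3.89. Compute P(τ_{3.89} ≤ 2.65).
P(τ_{3.89} ≤ 2.65) = 2(1 − Φ(3.89/√2.65)) = 2(1 − Φ(2.3896)) ≈ 0.0169

By the reflection principle for standard BM, P(τ_b ≤ t) = 2 · P(B_t ≥ b). Since B_t ~ N(0, t), P(B_t ≥ 3.89) = 1 − Φ(3.89/√t) = 1 − Φ(3.89/√2.65) = 1 − Φ(2.3896) ≈ 0.00843. Doubling: P(τ_{3.89} ≤ 2.65) ≈ 2 · 0.00843 = 0.01686 ≈ 0.0169.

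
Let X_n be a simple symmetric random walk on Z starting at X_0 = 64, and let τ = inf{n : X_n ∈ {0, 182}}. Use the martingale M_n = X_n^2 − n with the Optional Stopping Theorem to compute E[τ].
E[τ] = 7552

M_n = X_n^2 − n is a martingale (since E[X_{n+1}^2 | F_n] = X_n^2 + 1). By OST (τ has finite mean in a bounded region), E[M_τ] = E[M_0] = X_0^2 − 0 = 64^2 = 4096. Also E[M_τ] = E[X_τ^2] − E[τ]. The walk exits at 0 or 182, with P(hit 182 first) = 64/182, so E[X_τ^2] = 182^2 · 64/182 + 0 = 11648. Thus E[τ] = E[X_τ^2] − E[M_τ] = 11648 − 4096 = 7552 = 64(182 − 64) = 7552.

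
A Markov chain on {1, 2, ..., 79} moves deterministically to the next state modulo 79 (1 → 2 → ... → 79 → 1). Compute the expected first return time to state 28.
E[T_28 | X_0 = 28] = 79

The chain cycles deterministically, so starting at state 28 it returns in exactly 79 steps. Equivalently, the stationary distribution is uniform π_j = 1/79 for every state j, so by Kac's formula E[T_28] = 1/π_28 = 79.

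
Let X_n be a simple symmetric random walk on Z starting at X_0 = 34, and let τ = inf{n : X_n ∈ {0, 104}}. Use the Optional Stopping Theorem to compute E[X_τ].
E[X_τ] = 34

X_n is a martingale and τ is a bounded-mean stopping time (indeed τ is finite a.s. with bounded expectation since the walk is in a bounded region). By the OST, E[X_τ] = E[X_0] = 34. Equivalently: E[X_τ] = 104 · P(hit 104 first) + 0 · P(hit 0 first) = 104 · (34/104) = 34.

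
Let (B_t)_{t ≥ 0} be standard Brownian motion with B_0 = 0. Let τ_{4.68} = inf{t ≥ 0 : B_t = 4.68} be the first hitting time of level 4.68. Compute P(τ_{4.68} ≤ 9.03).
P(τ_{4.68} ≤ 9.03) = 2(1 − Φ(4.68/√9.03)) = 2(1 − Φ(1.5574)) ≈ 0.1194

By the reflection principle for standard BM, P(τ_b ≤ t) = 2 · P(B_t ≥ b). Since B_t ~ N(0, t), P(B_t ≥ 4.68) = 1 − Φ(4.68/√t) = 1 − Φ(4.68/√9.03) = 1 − Φ(1.5574) ≈ 0.05969. Doubling: P(τ_{4.68} ≤ 9.03) ≈ 2 · 0.05969 = 0.11938 ≈ 0.1194.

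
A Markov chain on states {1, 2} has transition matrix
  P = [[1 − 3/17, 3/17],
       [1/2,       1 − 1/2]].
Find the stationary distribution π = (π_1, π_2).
π_1 = 17/23, π_2 = 6/23

Solve πP = π with π_1 + π_2 = 1. From πP = π: π_1 · (1 − 3/17) + π_2 · 1/2 = π_1 ⇒ π_2 · 1/2 = π_1 · 3/17 ⇒ π_2/π_1 = (3/17)/(1/2) = 6/17. Together with π_1 + π_2 = 1:
  π_1 = (1/2)/(3/17 + 1/2) = (1/2)/(23/34) = 17/23,
  π_2 = (3/17)/(3/17 + 1/2) = (3/17)/(23/34) = 6/23.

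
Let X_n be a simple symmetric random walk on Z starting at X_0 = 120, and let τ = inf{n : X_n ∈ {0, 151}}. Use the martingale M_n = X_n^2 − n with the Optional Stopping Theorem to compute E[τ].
E[τ] = 3720

M_n = X_n^2 − n is a martingale (since E[X_{n+1}^2 | F_n] = X_n^2 + 1). By OST (τ has finite mean in a bounded region), E[M_τ] = E[M_0] = X_0^2 − 0 = 120^2 = 14400. Also E[M_τ] = E[X_τ^2] − E[τ]. The walk exits at 0 or 151, with P(hit 151 first) = 120/151, so E[X_τ^2] = 151^2 · 120/151 + 0 = 18120. Thus E[τ] = E[X_τ^2] − E[M_τ] = 18120 − 14400 = 3720 = 120(151 − 120) = 3720.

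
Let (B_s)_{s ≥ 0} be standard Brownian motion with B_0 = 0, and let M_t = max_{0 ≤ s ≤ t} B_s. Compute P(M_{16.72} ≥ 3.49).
P(M_{16.72} ≥ 3.49) = 2·P(B_{16.72} ≥ 3.49) = 2(1 − Φ(3.49/√16.72)) ≈ 0.3934

By the reflection principle for Brownian motion, P(M_t ≥ a) = 2 · P(B_t ≥ a) for a ≥ 0. Since B_t ~ N(0, t), P(B_t ≥ 3.49) = 1 − Φ(3.49/√t) = 1 − Φ(3.49/√16.72) = 1 − Φ(0.8535). So
  P(M_{16.72} ≥ 3.49) = 2(1 − Φ(0.8535)) ≈ 0.3934.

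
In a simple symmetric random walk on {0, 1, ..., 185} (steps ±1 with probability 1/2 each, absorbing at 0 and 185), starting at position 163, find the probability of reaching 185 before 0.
P(hit 185 before 0) = 163/185

Let u_k = P(hit 185 before 0 | start at k). Then u_0 = 0, u_185 = 1, and u_k = u_{k-1}/2 + u_{k+1}/2 for 1 ≤ k ≤ 184. This harmonic recurrence is solved by u_k = k/185, giving u_163 = 163/185.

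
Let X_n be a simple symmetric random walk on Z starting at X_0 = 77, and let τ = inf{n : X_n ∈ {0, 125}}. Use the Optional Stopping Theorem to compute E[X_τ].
E[X_τ] = 77

X_n is a martingale and τ is a bounded-mean stopping time (indeed τ is finite a.s. with bounded expectation since the walk is in a bounded region). By the OST, E[X_τ] = E[X_0] = 77. Equivalently: E[X_τ] = 125 · P(hit 125 first) + 0 · P(hit 0 first) = 125 · (77/125) = 77.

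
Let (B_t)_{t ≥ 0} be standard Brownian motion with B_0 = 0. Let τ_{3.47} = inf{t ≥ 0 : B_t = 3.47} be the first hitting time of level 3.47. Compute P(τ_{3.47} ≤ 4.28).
P(τ_{3.47} ≤ 4.28) = 2(1 − Φ(3.47/√4.28)) = 2(1 − Φ(1.6773)) ≈ 0.0935

By the reflection principle for standard BM, P(τ_b ≤ t) = 2 · P(B_t ≥ b). Since B_t ~ N(0, t), P(B_t ≥ 3.47) = 1 − Φ(3.47/√t) = 1 − Φ(3.47/√4.28) = 1 − Φ(1.6773) ≈ 0.04674. Doubling: P(τ_{3.47} ≤ 4.28) ≈ 2 · 0.04674 = 0.09348 ≈ 0.0935.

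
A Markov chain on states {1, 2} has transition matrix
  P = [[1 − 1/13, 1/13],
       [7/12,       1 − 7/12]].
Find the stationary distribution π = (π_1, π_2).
π_1 = 91/103, π_2 = 12/103

Solve πP = π with π_1 + π_2 = 1. From πP = π: π_1 · (1 − 1/13) + π_2 · 7/12 = π_1 ⇒ π_2 · 7/12 = π_1 · 1/13 ⇒ π_2/π_1 = (1/13)/(7/12) = 12/91. Together with π_1 + π_2 = 1:
  π_1 = (7/12)/(1/13 + 7/12) = (7/12)/(103/156) = 91/103,
  π_2 = (1/13)/(1/13 + 7/12) = (1/13)/(103/156) = 12/103.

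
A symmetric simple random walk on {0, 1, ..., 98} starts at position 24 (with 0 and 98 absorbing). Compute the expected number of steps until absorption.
E[τ | X_0 = 24] = 1776

Let v_k = E[τ | X_0 = k]. Boundary: v_0 = v_98 = 0. Recurrence: v_k = 1 + (v_{k-1} + v_{k+1})/2 for 1 ≤ k ≤ 97. The particular solution to v_k − (v_{k-1} + v_{k+1})/2 = 1 is v_k = −k^2. Adding homogeneous solution A + B k and matching boundaries gives v_k = k (98 − k). Substituting k = 24: v_24 = 24 · 74 = 1776.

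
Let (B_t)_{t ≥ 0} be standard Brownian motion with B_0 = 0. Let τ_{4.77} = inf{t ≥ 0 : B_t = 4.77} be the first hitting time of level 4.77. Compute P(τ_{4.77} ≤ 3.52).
P(τ_{4.77} ≤ 3.52) = 2(1 − Φ(4.77/√3.52)) = 2(1 − Φ(2.5424)) ≈ 0.0110

By the reflection principle for standard BM, P(τ_b ≤ t) = 2 · P(B_t ≥ b). Since B_t ~ N(0, t), P(B_t ≥ 4.77) = 1 − Φ(4.77/√t) = 1 − Φ(4.77/√3.52) = 1 − Φ(2.5424) ≈ 0.00550. Doubling: P(τ_{4.77} ≤ 3.52) ≈ 2 · 0.00550 = 0.01100 ≈ 0.0110.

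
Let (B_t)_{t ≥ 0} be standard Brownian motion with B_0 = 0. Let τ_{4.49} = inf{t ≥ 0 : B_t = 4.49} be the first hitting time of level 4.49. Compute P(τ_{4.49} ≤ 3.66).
P(τ_{4.49} ≤ 3.66) = 2(1 − Φ(4.49/√3.66)) = 2(1 − Φ(2.3470)) ≈ 0.0189

By the reflection principle for standard BM, P(τ_b ≤ t) = 2 · P(B_t ≥ b). Since B_t ~ N(0, t), P(B_t ≥ 4.49) = 1 − Φ(4.49/√t) = 1 − Φ(4.49/√3.66) = 1 − Φ(2.3470) ≈ 0.00946. Doubling: P(τ_{4.49} ≤ 3.66) ≈ 2 · 0.00946 = 0.01892 ≈ 0.0189.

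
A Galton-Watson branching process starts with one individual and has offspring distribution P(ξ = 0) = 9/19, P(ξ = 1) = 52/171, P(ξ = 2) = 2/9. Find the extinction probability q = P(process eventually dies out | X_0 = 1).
q = 1

Mean offspring μ = 0·9/19 + 1·52/171 + 2·2/9 = 128/171 ≤ 1. For μ ≤ 1 with offspring not concentrated at 1, the Galton-Watson process goes extinct almost surely, so q = 1.
(Algebraic check: The pgf is f(s) = 9/19 + 52/171·s + 2/9·s². The extinction probability q is the smallest fixed point of f in [0, 1]. Setting s = f(s):
  2/9·s² + (52/171 − 1)·s + 9/19 = 0
  2/9·s² − (9/19 + 2/9)·s + 9/19 = 0
which factors as (s − 1)·(2/9·s − 9/19) = 0, giving roots s = 1 and s = (9/19)/(2/9) = 81/38. Since 81/38 ≥ 1, the smallest root in [0, 1] is s = 1.)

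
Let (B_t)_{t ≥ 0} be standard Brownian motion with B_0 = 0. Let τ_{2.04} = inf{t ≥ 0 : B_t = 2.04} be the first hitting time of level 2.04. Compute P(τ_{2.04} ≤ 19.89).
P(τ_{2.04} ≤ 19.89) = 2(1 − Φ(2.04/√19.89)) = 2(1 − Φ(0.4574)) ≈ 0.6474

By the reflection principle for standard BM, P(τ_b ≤ t) = 2 · P(B_t ≥ b). Since B_t ~ N(0, t), P(B_t ≥ 2.04) = 1 − Φ(2.04/√t) = 1 − Φ(2.04/√19.89) = 1 − Φ(0.4574) ≈ 0.32369. Doubling: P(τ_{2.04} ≤ 19.89) ≈ 2 · 0.32369 = 0.64738 ≈ 0.6474.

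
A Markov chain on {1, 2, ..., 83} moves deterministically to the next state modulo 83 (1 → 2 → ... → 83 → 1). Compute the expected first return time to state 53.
E[T_53 | X_0 = 53] = 83

The chain cycles deterministically, so starting at state 53 it returns in exactly 83 steps. Equivalently, the stationary distribution is uniform π_j = 1/83 for every state j, so by Kac's formula E[T_53] = 1/π_53 = 83.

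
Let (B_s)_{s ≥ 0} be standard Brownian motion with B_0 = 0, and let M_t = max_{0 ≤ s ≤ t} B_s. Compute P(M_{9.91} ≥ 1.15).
P(M_{9.91} ≥ 1.15) = 2·P(B_{9.91} ≥ 1.15) = 2(1 − Φ(1.15/√9.91)) ≈ 0.7149

By the reflection principle for Brownian motion, P(M_t ≥ a) = 2 · P(B_t ≥ a) for a ≥ 0. Since B_t ~ N(0, t), P(B_t ≥ 1.15) = 1 − Φ(1.15/√t) = 1 − Φ(1.15/√9.91) = 1 − Φ(0.3653). So
  P(M_{9.91} ≥ 1.15) = 2(1 − Φ(0.3653)) ≈ 0.7149.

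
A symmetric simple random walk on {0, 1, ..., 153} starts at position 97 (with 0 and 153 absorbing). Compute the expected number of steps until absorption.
E[τ | X_0 = 97] = 5432

Let v_k = E[τ | X_0 = k]. Boundary: v_0 = v_153 = 0. Recurrence: v_k = 1 + (v_{k-1} + v_{k+1})/2 for 1 ≤ k ≤ 152. The particular solution to v_k − (v_{k-1} + v_{k+1})/2 = 1 is v_k = −k^2. Adding homogeneous solution A + B k and matching boundaries gives v_k = k (153 − k). Substituting k = 97: v_97 = 97 · 56 = 5432.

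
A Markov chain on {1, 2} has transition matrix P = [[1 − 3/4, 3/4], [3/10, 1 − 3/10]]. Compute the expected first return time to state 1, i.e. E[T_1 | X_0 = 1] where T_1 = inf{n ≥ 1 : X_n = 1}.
E[T_1 | X_0 = 1] = 1/π_1 = 7/2

For an irreducible recurrent Markov chain with stationary distribution π, E[T_i | X_0 = i] = 1/π_i (Kac's formula). Here π_1 = (3/10)/(3/4 + 3/10) = (3/10)/(21/20) = 2/7, so E[T_1 | X_0 = 1] = 1/π_1 = (3/4 + 3/10)/(3/10) = (21/20)/(3/10) = 7/2.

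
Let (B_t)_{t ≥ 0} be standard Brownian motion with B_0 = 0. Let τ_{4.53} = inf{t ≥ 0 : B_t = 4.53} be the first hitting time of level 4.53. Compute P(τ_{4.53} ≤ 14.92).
P(τ_{4.53} ≤ 14.92) = 2(1 − Φ(4.53/√14.92)) = 2(1 − Φ(1.1728)) ≈ 0.2409

By the reflection principle for standard BM, P(τ_b ≤ t) = 2 · P(B_t ≥ b). Since B_t ~ N(0, t), P(B_t ≥ 4.53) = 1 − Φ(4.53/√t) = 1 − Φ(4.53/√14.92) = 1 − Φ(1.1728) ≈ 0.12044. Doubling: P(τ_{4.53} ≤ 14.92) ≈ 2 · 0.12044 = 0.24088 ≈ 0.2409.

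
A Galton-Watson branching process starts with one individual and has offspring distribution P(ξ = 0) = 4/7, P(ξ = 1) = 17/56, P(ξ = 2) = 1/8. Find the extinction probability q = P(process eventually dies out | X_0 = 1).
q = 1

Mean offspring μ = 0·4/7 + 1·17/56 + 2·1/8 = 31/56 ≤ 1. For μ ≤ 1 with offspring not concentrated at 1, the Galton-Watson process goes extinct almost surely, so q = 1.
(Algebraic check: The pgf is f(s) = 4/7 + 17/56·s + 1/8·s². The extinction probability q is the smallest fixed point of f in [0, 1]. Setting s = f(s):
  1/8·s² + (17/56 − 1)·s + 4/7 = 0
  1/8·s² − (4/7 + 1/8)·s + 4/7 = 0
which factors as (s − 1)·(1/8·s − 4/7) = 0, giving roots s = 1 and s = (4/7)/(1/8) = 32/7. Since 32/7 ≥ 1, the smallest root in [0, 1] is s = 1.)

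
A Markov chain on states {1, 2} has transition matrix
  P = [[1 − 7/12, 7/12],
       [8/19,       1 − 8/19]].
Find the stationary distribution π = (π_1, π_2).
π_1 = 96/229, π_2 = 133/229

Solve πP = π with π_1 + π_2 = 1. From πP = π: π_1 · (1 − 7/12) + π_2 · 8/19 = π_1 ⇒ π_2 · 8/19 = π_1 · 7/12 ⇒ π_2/π_1 = (7/12)/(8/19) = 133/96. Together with π_1 + π_2 = 1:
  π_1 = (8/19)/(7/12 + 8/19) = (8/19)/(229/228) = 96/229,
  π_2 = (7/12)/(7/12 + 8/19) = (7/12)/(229/228) = 133/229.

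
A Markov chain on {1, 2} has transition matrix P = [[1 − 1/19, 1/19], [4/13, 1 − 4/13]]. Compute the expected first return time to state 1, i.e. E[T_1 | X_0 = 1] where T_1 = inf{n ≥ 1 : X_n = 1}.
E[T_1 | X_0 = 1] = 1/π_1 = 89/76

For an irreducible recurrent Markov chain with stationary distribution π, E[T_i | X_0 = i] = 1/π_i (Kac's formula). Here π_1 = (4/13)/(1/19 + 4/13) = (4/13)/(89/247) = 76/89, so E[T_1 | X_0 = 1] = 1/π_1 = (1/19 + 4/13)/(4/13) = (89/247)/(4/13) = 89/76.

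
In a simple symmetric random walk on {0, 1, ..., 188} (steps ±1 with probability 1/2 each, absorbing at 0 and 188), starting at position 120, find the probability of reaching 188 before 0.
P(hit 188 before 0) = 120/188 = 30/47

Let u_k = P(hit 188 before 0 | start at k). Then u_0 = 0, u_188 = 1, and u_k = u_{k-1}/2 + u_{k+1}/2 for 1 ≤ k ≤ 187. This harmonic recurrence is solved by u_k = k/188, giving u_120 = 120/188 = 30/47.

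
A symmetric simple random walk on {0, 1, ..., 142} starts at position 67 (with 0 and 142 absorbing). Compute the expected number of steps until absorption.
E[τ | X_0 = 67] = 5025

Let v_k = E[τ | X_0 = k]. Boundary: v_0 = v_142 = 0. Recurrence: v_k = 1 + (v_{k-1} + v_{k+1})/2 for 1 ≤ k ≤ 141. The particular solution to v_k − (v_{k-1} + v_{k+1})/2 = 1 is v_k = −k^2. Adding homogeneous solution A + B k and matching boundaries gives v_k = k (142 − k). Substituting k = 67: v_67 = 67 · 75 = 5025.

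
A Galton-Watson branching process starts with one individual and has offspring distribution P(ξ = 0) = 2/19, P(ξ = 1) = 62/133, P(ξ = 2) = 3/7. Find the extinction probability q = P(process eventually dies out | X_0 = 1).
q = 14/57

The pgf is f(s) = 2/19 + 62/133·s + 3/7·s². The extinction probability q is the smallest fixed point of f in [0, 1]. Setting s = f(s):
  3/7·s² + (62/133 − 1)·s + 2/19 = 0
  3/7·s² − (2/19 + 3/7)·s + 2/19 = 0
which factors as (s − 1)·(3/7·s − 2/19) = 0, giving roots s = 1 and s = (2/19)/(3/7) = 14/57.
Mean offspring μ = 62/133 + 2·3/7 = 176/133 > 1 (supercritical), so q < 1. The extinction probability is the smaller root: q = (2/19)/(3/7) = 14/57.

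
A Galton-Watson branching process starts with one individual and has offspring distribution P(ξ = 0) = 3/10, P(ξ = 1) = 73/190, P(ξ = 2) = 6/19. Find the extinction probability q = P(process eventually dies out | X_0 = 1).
q = 19/20

The pgf is f(s) = 3/10 + 73/190·s + 6/19·s². The extinction probability q is the smallest fixed point of f in [0, 1]. Setting s = f(s):
  6/19·s² + (73/190 − 1)·s + 3/10 = 0
  6/19·s² − (3/10 + 6/19)·s + 3/10 = 0
which factors as (s − 1)·(6/19·s − 3/10) = 0, giving roots s = 1 and s = (3/10)/(6/19) = 19/20.
Mean offspring μ = 73/190 + 2·6/19 = 193/190 > 1 (supercritical), so q < 1. The extinction probability is the smaller root: q = (3/10)/(6/19) = 19/20.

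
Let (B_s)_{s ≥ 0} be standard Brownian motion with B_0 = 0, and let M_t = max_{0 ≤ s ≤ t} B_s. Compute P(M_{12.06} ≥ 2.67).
P(M_{12.06} ≥ 2.67) = 2·P(B_{12.06} ≥ 2.67) = 2(1 − Φ(2.67/√12.06)) ≈ 0.4420

By the reflection principle for Brownian motion, P(M_t ≥ a) = 2 · P(B_t ≥ a) for a ≥ 0. Since B_t ~ N(0, t), P(B_t ≥ 2.67) = 1 − Φ(2.67/√t) = 1 − Φ(2.67/√12.06) = 1 − Φ(0.7688). So
  P(M_{12.06} ≥ 2.67) = 2(1 − Φ(0.7688)) ≈ 0.4420.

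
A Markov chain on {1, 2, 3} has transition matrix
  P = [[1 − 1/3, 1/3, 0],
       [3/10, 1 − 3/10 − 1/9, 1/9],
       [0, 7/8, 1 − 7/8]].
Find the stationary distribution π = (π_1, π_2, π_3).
π = (567/1277, 630/1277, 80/1277)

This is a birth-death chain on three states, which satisfies detailed balance: π_1 · P_{12} = π_2 · P_{21} and π_2 · P_{23} = π_3 · P_{32}.
From π_1 · 1/3 = π_2 · 3/10: π_2/π_1 = (1/3)/(3/10) = 10/9.
From π_2 · 1/9 = π_3 · 7/8: π_3/π_2 = (1/9)/(7/8) = 8/63.
Take π_1 proportional to 1; then unnormalized π = (1, 10/9, 80/567). Normalize by dividing by the sum 1277/567:
  π = (567/1277, 630/1277, 80/1277).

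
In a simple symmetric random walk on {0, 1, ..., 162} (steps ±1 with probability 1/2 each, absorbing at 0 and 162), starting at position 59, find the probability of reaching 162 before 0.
P(hit 162 before 0) = 59/162

Let u_k = P(hit 162 before 0 | start at k). Then u_0 = 0, u_162 = 1, and u_k = u_{k-1}/2 + u_{k+1}/2 for 1 ≤ k ≤ 161. This harmonic recurrence is solved by u_k = k/162, giving u_59 = 59/162.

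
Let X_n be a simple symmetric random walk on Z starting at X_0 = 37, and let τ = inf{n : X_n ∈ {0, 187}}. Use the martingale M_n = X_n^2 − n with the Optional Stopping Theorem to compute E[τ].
E[τ] = 5550

M_n = X_n^2 − n is a martingale (since E[X_{n+1}^2 | F_n] = X_n^2 + 1). By OST (τ has finite mean in a bounded region), E[M_τ] = E[M_0] = X_0^2 − 0 = 37^2 = 1369. Also E[M_τ] = E[X_τ^2] − E[τ]. The walk exits at 0 or 187, with P(hit 187 first) = 37/187, so E[X_τ^2] = 187^2 · 37/187 + 0 = 6919. Thus E[τ] = E[X_τ^2] − E[M_τ] = 6919 − 1369 = 5550 = 37(187 − 37) = 5550.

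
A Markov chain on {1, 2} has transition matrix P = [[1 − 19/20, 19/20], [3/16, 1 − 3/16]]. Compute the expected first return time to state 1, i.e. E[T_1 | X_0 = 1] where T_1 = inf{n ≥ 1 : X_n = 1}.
E[T_1 | X_0 = 1] = 1/π_1 = 91/15

For an irreducible recurrent Markov chain with stationary distribution π, E[T_i | X_0 = i] = 1/π_i (Kac's formula). Here π_1 = (3/16)/(19/20 + 3/16) = (3/16)/(91/80) = 15/91, so E[T_1 | X_0 = 1] = 1/π_1 = (19/20 + 3/16)/(3/16) = (91/80)/(3/16) = 91/15.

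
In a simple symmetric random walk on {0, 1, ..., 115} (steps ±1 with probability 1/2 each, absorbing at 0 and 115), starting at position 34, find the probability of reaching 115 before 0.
P(hit 115 before 0) = 34/115

Let u_k = P(hit 115 before 0 | start at k). Then u_0 = 0, u_115 = 1, and u_k = u_{k-1}/2 + u_{k+1}/2 for 1 ≤ k ≤ 114. This harmonic recurrence is solved by u_k = k/115, giving u_34 = 34/115.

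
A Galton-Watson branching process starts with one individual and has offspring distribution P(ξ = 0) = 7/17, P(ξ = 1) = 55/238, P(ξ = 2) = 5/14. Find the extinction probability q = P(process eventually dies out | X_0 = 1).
q = 1

Mean offspring μ = 0·7/17 + 1·55/238 + 2·5/14 = 225/238 ≤ 1. For μ ≤ 1 with offspring not concentrated at 1, the Galton-Watson process goes extinct almost surely, so q = 1.
(Algebraic check: The pgf is f(s) = 7/17 + 55/238·s + 5/14·s². The extinction probability q is the smallest fixed point of f in [0, 1]. Setting s = f(s):
  5/14·s² + (55/238 − 1)·s + 7/17 = 0
  5/14·s² − (7/17 + 5/14)·s + 7/17 = 0
which factors as (s − 1)·(5/14·s − 7/17) = 0, giving roots s = 1 and s = (7/17)/(5/14) = 98/85. Since 98/85 ≥ 1, the smallest root in [0, 1] is s = 1.)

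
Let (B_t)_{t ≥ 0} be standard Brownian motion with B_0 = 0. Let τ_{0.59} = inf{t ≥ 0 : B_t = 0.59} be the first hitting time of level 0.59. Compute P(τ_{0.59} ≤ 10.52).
P(τ_{0.59} ≤ 10.52) = 2(1 − Φ(0.59/√10.52)) = 2(1 − Φ(0.1819)) ≈ 0.8557

By the reflection principle for standard BM, P(τ_b ≤ t) = 2 · P(B_t ≥ b). Since B_t ~ N(0, t), P(B_t ≥ 0.59) = 1 − Φ(0.59/√t) = 1 − Φ(0.59/√10.52) = 1 − Φ(0.1819) ≈ 0.42783. Doubling: P(τ_{0.59} ≤ 10.52) ≈ 2 · 0.42783 = 0.85566 ≈ 0.8557.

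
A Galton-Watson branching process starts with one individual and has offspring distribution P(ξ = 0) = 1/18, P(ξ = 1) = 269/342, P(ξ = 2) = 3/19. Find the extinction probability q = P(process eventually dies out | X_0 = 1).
q = 19/54

The pgf is f(s) = 1/18 + 269/342·s + 3/19·s². The extinction probability q is the smallest fixed point of f in [0, 1]. Setting s = f(s):
  3/19·s² + (269/342 − 1)·s + 1/18 = 0
  3/19·s² − (1/18 + 3/19)·s + 1/18 = 0
which factors as (s − 1)·(3/19·s − 1/18) = 0, giving roots s = 1 and s = (1/18)/(3/19) = 19/54.
Mean offspring μ = 269/342 + 2·3/19 = 377/342 > 1 (supercritical), so q < 1. The extinction probability is the smaller root: q = (1/18)/(3/19) = 19/54.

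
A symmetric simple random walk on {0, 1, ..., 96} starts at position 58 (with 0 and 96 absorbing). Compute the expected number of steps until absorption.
E[τ | X_0 = 58] = 2204

Let v_k = E[τ | X_0 = k]. Boundary: v_0 = v_96 = 0. Recurrence: v_k = 1 + (v_{k-1} + v_{k+1})/2 for 1 ≤ k ≤ 95. The particular solution to v_k − (v_{k-1} + v_{k+1})/2 = 1 is v_k = −k^2. Adding homogeneous solution A + B k and matching boundaries gives v_k = k (96 − k). Substituting k = 58: v_58 = 58 · 38 = 2204.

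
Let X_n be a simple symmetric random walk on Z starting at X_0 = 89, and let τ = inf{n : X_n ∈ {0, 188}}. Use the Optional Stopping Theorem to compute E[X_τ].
E[X_τ] = 89

X_n is a martingale and τ is a bounded-mean stopping time (indeed τ is finite a.s. with bounded expectation since the walk is in a bounded region). By the OST, E[X_τ] = E[X_0] = 89. Equivalently: E[X_τ] = 188 · P(hit 188 first) + 0 · P(hit 0 first) = 188 · (89/188) = 89.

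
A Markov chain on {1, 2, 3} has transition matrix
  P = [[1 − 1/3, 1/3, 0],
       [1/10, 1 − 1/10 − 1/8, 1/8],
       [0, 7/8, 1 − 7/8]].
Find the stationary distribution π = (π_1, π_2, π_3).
π = (21/101, 70/101, 10/101)

This is a birth-death chain on three states, which satisfies detailed balance: π_1 · P_{12} = π_2 · P_{21} and π_2 · P_{23} = π_3 · P_{32}.
From π_1 · 1/3 = π_2 · 1/10: π_2/π_1 = (1/3)/(1/10) = 10/3.
From π_2 · 1/8 = π_3 · 7/8: π_3/π_2 = (1/8)/(7/8) = 1/7.
Take π_1 proportional to 1; then unnormalized π = (1, 10/3, 10/21). Normalize by dividing by the sum 101/21:
  π = (21/101, 70/101, 10/101).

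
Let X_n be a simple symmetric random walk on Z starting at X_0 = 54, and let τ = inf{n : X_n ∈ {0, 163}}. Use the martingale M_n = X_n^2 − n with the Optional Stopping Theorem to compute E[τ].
E[τ] = 5886

M_n = X_n^2 − n is a martingale (since E[X_{n+1}^2 | F_n] = X_n^2 + 1). By OST (τ has finite mean in a bounded region), E[M_τ] = E[M_0] = X_0^2 − 0 = 54^2 = 2916. Also E[M_τ] = E[X_τ^2] − E[τ]. The walk exits at 0 or 163, with P(hit 163 first) = 54/163, so E[X_τ^2] = 163^2 · 54/163 + 0 = 8802. Thus E[τ] = E[X_τ^2] − E[M_τ] = 8802 − 2916 = 5886 = 54(163 − 54) = 5886.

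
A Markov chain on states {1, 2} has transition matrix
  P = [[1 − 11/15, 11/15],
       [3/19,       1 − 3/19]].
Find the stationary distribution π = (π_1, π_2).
π_1 = 45/254, π_2 = 209/254

Solve πP = π with π_1 + π_2 = 1. From πP = π: π_1 · (1 − 11/15) + π_2 · 3/19 = π_1 ⇒ π_2 · 3/19 = π_1 · 11/15 ⇒ π_2/π_1 = (11/15)/(3/19) = 209/45. Together with π_1 + π_2 = 1:
  π_1 = (3/19)/(11/15 + 3/19) = (3/19)/(254/285) = 45/254,
  π_2 = (11/15)/(11/15 + 3/19) = (11/15)/(254/285) = 209/254.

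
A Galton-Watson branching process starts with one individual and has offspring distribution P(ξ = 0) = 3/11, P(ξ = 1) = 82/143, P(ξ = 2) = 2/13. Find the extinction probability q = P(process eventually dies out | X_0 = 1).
q = 1

Mean offspring μ = 0·3/11 + 1·82/143 + 2·2/13 = 126/143 ≤ 1. For μ ≤ 1 with offspring not concentrated at 1, the Galton-Watson process goes extinct almost surely, so q = 1.
(Algebraic check: The pgf is f(s) = 3/11 + 82/143·s + 2/13·s². The extinction probability q is the smallest fixed point of f in [0, 1]. Setting s = f(s):
  2/13·s² + (82/143 − 1)·s + 3/11 = 0
  2/13·s² − (3/11 + 2/13)·s + 3/11 = 0
which factors as (s − 1)·(2/13·s − 3/11) = 0, giving roots s = 1 and s = (3/11)/(2/13) = 39/22. Since 39/22 ≥ 1, the smallest root in [0, 1] is s = 1.)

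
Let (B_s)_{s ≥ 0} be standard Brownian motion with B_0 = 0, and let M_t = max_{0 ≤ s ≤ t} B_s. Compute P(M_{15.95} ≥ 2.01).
P(M_{15.95} ≥ 2.01) = 2·P(B_{15.95} ≥ 2.01) = 2(1 − Φ(2.01/√15.95)) ≈ 0.6148

By the reflection principle for Brownian motion, P(M_t ≥ a) = 2 · P(B_t ≥ a) for a ≥ 0. Since B_t ~ N(0, t), P(B_t ≥ 2.01) = 1 − Φ(2.01/√t) = 1 − Φ(2.01/√15.95) = 1 − Φ(0.5033). So
  P(M_{15.95} ≥ 2.01) = 2(1 − Φ(0.5033)) ≈ 0.6148.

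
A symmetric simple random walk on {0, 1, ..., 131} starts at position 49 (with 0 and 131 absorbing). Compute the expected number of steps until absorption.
E[τ | X_0 = 49] = 4018

Let v_k = E[τ | X_0 = k]. Boundary: v_0 = v_131 = 0. Recurrence: v_k = 1 + (v_{k-1} + v_{k+1})/2 for 1 ≤ k ≤ 130. The particular solution to v_k − (v_{k-1} + v_{k+1})/2 = 1 is v_k = −k^2. Adding homogeneous solution A + B k and matching boundaries gives v_k = k (131 − k). Substituting k = 49: v_49 = 49 · 82 = 4018.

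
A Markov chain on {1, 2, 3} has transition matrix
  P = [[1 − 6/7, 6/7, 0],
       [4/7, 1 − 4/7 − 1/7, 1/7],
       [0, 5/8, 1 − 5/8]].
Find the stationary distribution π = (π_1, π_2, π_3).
π = (70/199, 105/199, 24/199)

This is a birth-death chain on three states, which satisfies detailed balance: π_1 · P_{12} = π_2 · P_{21} and π_2 · P_{23} = π_3 · P_{32}.
From π_1 · 6/7 = π_2 · 4/7: π_2/π_1 = (6/7)/(4/7) = 3/2.
From π_2 · 1/7 = π_3 · 5/8: π_3/π_2 = (1/7)/(5/8) = 8/35.
Take π_1 proportional to 1; then unnormalized π = (1, 3/2, 12/35). Normalize by dividing by the sum 199/70:
  π = (70/199, 105/199, 24/199).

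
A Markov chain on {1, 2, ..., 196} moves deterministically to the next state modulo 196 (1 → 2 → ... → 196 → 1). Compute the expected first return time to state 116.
E[T_116 | X_0 = 116] = 196

The chain cycles deterministically, so starting at state 116 it returns in exactly 196 steps. Equivalently, the stationary distribution is uniform π_j = 1/196 for every state j, so by Kac's formula E[T_116] = 1/π_116 = 196.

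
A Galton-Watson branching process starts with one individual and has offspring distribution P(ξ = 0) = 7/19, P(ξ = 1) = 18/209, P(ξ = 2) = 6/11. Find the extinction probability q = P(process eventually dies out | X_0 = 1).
q = 77/114

The pgf is f(s) = 7/19 + 18/209·s + 6/11·s². The extinction probability q is the smallest fixed point of f in [0, 1]. Setting s = f(s):
  6/11·s² + (18/209 − 1)·s + 7/19 = 0
  6/11·s² − (7/19 + 6/11)·s + 7/19 = 0
which factors as (s − 1)·(6/11·s − 7/19) = 0, giving roots s = 1 and s = (7/19)/(6/11) = 77/114.
Mean offspring μ = 18/209 + 2·6/11 = 246/209 > 1 (supercritical), so q < 1. The extinction probability is the smaller root: q = (7/19)/(6/11) = 77/114.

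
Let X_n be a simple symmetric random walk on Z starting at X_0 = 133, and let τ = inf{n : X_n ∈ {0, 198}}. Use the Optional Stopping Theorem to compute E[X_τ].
E[X_τ] = 133

X_n is a martingale and τ is a bounded-mean stopping time (indeed τ is finite a.s. with bounded expectation since the walk is in a bounded region). By the OST, E[X_τ] = E[X_0] = 133. Equivalently: E[X_τ] = 198 · P(hit 198 first) + 0 · P(hit 0 first) = 198 · (133/198) = 133.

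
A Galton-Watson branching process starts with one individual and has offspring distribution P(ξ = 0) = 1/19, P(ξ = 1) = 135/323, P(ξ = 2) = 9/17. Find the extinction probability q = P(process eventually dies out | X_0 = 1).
q = 17/171

The pgf is f(s) = 1/19 + 135/323·s + 9/17·s². The extinction probability q is the smallest fixed point of f in [0, 1]. Setting s = f(s):
  9/17·s² + (135/323 − 1)·s + 1/19 = 0
  9/17·s² − (1/19 + 9/17)·s + 1/19 = 0
which factors as (s − 1)·(9/17·s − 1/19) = 0, giving roots s = 1 and s = (1/19)/(9/17) = 17/171.
Mean offspring μ = 135/323 + 2·9/17 = 477/323 > 1 (supercritical), so q < 1. The extinction probability is the smaller root: q = (1/19)/(9/17) = 17/171.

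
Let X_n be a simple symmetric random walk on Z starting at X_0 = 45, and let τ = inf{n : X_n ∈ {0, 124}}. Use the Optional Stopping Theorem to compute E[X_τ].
E[X_τ] = 45

X_n is a martingale and τ is a bounded-mean stopping time (indeed τ is finite a.s. with bounded expectation since the walk is in a bounded region). By the OST, E[X_τ] = E[X_0] = 45. Equivalently: E[X_τ] = 124 · P(hit 124 first) + 0 · P(hit 0 first) = 124 · (45/124) = 45.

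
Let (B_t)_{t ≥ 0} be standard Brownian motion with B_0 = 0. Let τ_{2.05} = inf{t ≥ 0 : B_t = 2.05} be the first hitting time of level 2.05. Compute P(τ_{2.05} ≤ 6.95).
P(τ_{2.05} ≤ 6.95) = 2(1 − Φ(2.05/√6.95)) = 2(1 − Φ(0.7776)) ≈ 0.4368

By the reflection principle for standard BM, P(τ_b ≤ t) = 2 · P(B_t ≥ b). Since B_t ~ N(0, t), P(B_t ≥ 2.05) = 1 − Φ(2.05/√t) = 1 − Φ(2.05/√6.95) = 1 − Φ(0.7776) ≈ 0.21840. Doubling: P(τ_{2.05} ≤ 6.95) ≈ 2 · 0.21840 = 0.43680 ≈ 0.4368.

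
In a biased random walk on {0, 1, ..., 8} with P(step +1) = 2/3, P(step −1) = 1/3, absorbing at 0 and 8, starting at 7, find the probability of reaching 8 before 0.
P(hit 8 before 0) = (1 − (1/2)^7) / (1 − (1/2)^8) = 254/255

Let u_k denote P(reach 8 before 0 | start at k). Boundary: u_0 = 0, u_8 = 1. Recurrence: u_k = 2/3·u_{k+1} + 1/3·u_{k-1} for 1 ≤ k ≤ 7. Try u_k = A + B·r^k with r = q/p = (1/3)/(2/3) = 1/2. Substitution satisfies the recurrence; boundary conditions give:
  u_k = (1 − r^k) / (1 − r^N) = (1 − (1/2)^7) / (1 − (1/2)^8) = 254/255.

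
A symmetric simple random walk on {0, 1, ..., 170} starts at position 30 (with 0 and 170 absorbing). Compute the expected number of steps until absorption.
E[τ | X_0 = 30] = 4200

Let v_k = E[τ | X_0 = k]. Boundary: v_0 = v_170 = 0. Recurrence: v_k = 1 + (v_{k-1} + v_{k+1})/2 for 1 ≤ k ≤ 169. The particular solution to v_k − (v_{k-1} + v_{k+1})/2 = 1 is v_k = −k^2. Adding homogeneous solution A + B k and matching boundaries gives v_k = k (170 − k). Substituting k = 30: v_30 = 30 · 140 = 4200.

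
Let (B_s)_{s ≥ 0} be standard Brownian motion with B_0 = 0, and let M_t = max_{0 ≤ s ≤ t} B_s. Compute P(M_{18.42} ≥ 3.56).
P(M_{18.42} ≥ 3.56) = 2·P(B_{18.42} ≥ 3.56) = 2(1 − Φ(3.56/√18.42)) ≈ 0.4068

By the reflection principle for Brownian motion, P(M_t ≥ a) = 2 · P(B_t ≥ a) for a ≥ 0. Since B_t ~ N(0, t), P(B_t ≥ 3.56) = 1 − Φ(3.56/√t) = 1 − Φ(3.56/√18.42) = 1 − Φ(0.8295). So
  P(M_{18.42} ≥ 3.56) = 2(1 − Φ(0.8295)) ≈ 0.4068.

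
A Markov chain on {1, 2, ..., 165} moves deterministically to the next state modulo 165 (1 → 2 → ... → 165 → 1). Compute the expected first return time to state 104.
E[T_104 | X_0 = 104] = 165

The chain cycles deterministically, so starting at state 104 it returns in exactly 165 steps. Equivalently, the stationary distribution is uniform π_j = 1/165 for every state j, so by Kac's formula E[T_104] = 1/π_104 = 165.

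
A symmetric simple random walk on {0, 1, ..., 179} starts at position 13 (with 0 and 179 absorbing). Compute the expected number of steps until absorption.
E[τ | X_0 = 13] = 2158

Let v_k = E[τ | X_0 = k]. Boundary: v_0 = v_179 = 0. Recurrence: v_k = 1 + (v_{k-1} + v_{k+1})/2 for 1 ≤ k ≤ 178. The particular solution to v_k − (v_{k-1} + v_{k+1})/2 = 1 is v_k = −k^2. Adding homogeneous solution A + B k and matching boundaries gives v_k = k (179 − k). Substituting k = 13: v_13 = 13 · 166 = 2158.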